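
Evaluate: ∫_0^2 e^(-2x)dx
Antiderivative: (1/(-2))e^(-2x)
Evaluate: (1/(-2))(e^-4 - 1)

Answer: (e^-4 - 1)/(-2)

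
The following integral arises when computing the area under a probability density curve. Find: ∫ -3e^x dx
Since d/dx[e^x] = +e^x, we get -3e^x+C

Answer: -3e^x+C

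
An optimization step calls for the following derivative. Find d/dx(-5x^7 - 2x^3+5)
Power rule: d/dx(ax^n) = n·a·x^(n-1)
Term by term: -35·x^6 - 6·x^2

Answer: -35x^6 - 6x^2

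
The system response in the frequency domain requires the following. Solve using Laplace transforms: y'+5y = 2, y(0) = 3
Take L of both sides: sY(s) - 3 + 5Y(s) = 2/s
Y(s)(s + 5) = 2/s + 3
Y(s) = 2/(s(s + 5)) + 3/(s + 5)
Partial fractions: 2/(s(s + 5)) = (2/5)/s - (2/5)/(s + 5)
So Y(s) = (2/5)/s + (13/5)/(s + 5)
Inverse transform (L^(-1){1/s} = 1, L^(-1){1/(s + 5)} = e^(-5t)):

Answer: y(t) = 2/5 + (13/5)·e^(-5t)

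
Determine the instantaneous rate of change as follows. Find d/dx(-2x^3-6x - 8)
Power rule: d/dx(ax^n)=n·a·x^(n-1)
Term by term: -6·x^2 - 6

Answer: -6x^2 - 6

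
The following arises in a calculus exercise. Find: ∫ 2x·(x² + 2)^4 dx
Let u = x² + 2, du = 2x dx
∫ u^4 du = u^5/5 + C

Answer: (x² + 2)^5/5 + C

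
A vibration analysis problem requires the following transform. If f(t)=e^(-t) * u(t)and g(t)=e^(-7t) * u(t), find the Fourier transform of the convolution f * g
By the convolution theorem: F{f * g} = F(omega) * G(omega)
F(omega) = 1/(1+j * omega), G(omega) = 1/(7+j * omega)
F{f * g} = 1/((1+j * omega)(7+j * omega))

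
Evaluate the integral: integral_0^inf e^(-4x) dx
integral_0^inf e^(-4x) dx = [-1/4*e^(-4x)]_0^inf
= 0 - (-1/4) = 1/4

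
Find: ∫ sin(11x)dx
Using substitution u=11x: ∫ sin(u) du/11=-cos(u)/11+C

Answer: (-1/11)cos(11x)+C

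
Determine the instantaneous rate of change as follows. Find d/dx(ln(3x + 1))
Chain rule: d/dx[ln(u)]=u'/u where u=3x + 1
u'=3

Answer: (3)/(3x + 1)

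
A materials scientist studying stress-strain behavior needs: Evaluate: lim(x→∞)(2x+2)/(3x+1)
Divide numerator and denominator by x:
lim (2+2/x)/(3+1/x)=2/3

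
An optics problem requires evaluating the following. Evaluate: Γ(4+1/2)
Γ(n+1/2) = (2n)!√π/(4^n·n!)
= 40320√π/(256·24) = (105/16)·√π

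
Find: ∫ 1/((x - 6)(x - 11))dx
Partial fractions: 1/((x-6)(x-11)) = A/(x-6) + B/(x-11)
A = -1/5, B = 1/5
∫ [-1/5· 1/(x-6) + 1/5· 1/(x-11)] dx
= (1/5)[ln|x-11| - ln|x-6|] + C

Answer: (1/5)·ln|(x-11)/(x-6)| + C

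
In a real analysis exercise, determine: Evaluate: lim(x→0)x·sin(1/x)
Squeeze theorem: -|x| ≤ x·sin(1/x) ≤ |x|
Since x → 0 as x → 0, by squeeze theorem the limit is 0

Answer: 0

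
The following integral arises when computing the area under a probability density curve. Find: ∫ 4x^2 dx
Using power rule: ∫ 4x^2 dx = 4/3 x^3 + C = (4/3)x^3 + C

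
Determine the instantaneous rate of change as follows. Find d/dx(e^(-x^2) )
Chain rule: d/dx[e^u] = e^u · u' where u = -x^2
u' = -2x

Answer: -2x·e^(-x^2)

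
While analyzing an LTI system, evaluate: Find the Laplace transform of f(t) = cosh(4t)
L{cosh(at)}=s/(s²-a²)
L{cosh(4t)}=s/(s²-16)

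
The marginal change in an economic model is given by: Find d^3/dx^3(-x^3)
Apply power rule 3 times:
d^1: -3x^2
d^2: -6x
d^3: -6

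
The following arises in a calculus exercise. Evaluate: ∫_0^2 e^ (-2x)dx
Antiderivative: (1/(-2))e^(-2x)
Evaluate: (1/(-2))(e^-4-1)

Answer: (e^-4-1)/(-2)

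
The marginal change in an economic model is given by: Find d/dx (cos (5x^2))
Chain rule: d/dx[cos(u)] = -sin(u)·u' where u = 5x^2
u' = 10x

Answer: -10x·sin(5x^2)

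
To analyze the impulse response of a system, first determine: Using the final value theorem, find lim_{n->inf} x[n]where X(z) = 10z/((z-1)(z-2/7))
Final value theorem: lim x[n] = lim_{z->1} (z-1) * X(z)
(z-1) * X(z) = 10z/(z-2/7)
As z->1: 10/(1 - 2/7) = 10/(5/7) = 14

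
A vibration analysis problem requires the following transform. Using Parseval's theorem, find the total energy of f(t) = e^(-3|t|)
Parseval's theorem: E = integral |f(t)|^2 dt = (1/2pi) integral |F(omega)|^2 domega
E = integral_{-inf}^{inf} e^(-6|t|) dt = 2*integral_0^inf e^(-6t) dt = 2/(2*3) = 1/3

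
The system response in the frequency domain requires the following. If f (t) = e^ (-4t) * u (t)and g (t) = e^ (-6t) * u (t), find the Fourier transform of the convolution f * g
By the convolution theorem: F{f * g}=F(omega) * G(omega)
F(omega)=1/(4+j * omega), G(omega)=1/(6+j * omega)
F{f * g}=1/((4+j * omega)(6+j * omega))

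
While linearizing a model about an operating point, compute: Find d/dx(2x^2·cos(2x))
Product rule: (fg)'=f'g + fg'
f=2x^2, f'=4x
g=cos(2x), g'=-2·sin(2x)

Answer: 4x·cos(2x) - 4x^2·sin(2x)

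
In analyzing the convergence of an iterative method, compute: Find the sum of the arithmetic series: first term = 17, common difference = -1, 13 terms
Last term: a_n = 17 + (13 - 1)·-1 = 5
Sum = n(a_1 + a_n)/2 = 13(17 + 5)/2 = 143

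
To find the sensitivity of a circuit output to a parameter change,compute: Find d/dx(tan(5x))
Chain rule: d/dx[tan(u)]=sec²(u)·u' where u=5x
u'=5

Answer: 5·sec²(5x)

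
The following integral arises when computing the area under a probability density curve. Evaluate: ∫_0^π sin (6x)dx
Antiderivative: -cos(6x)/6
Evaluate at bounds: [-cos(6·π)/6] - [-cos(6·0)/6]
=(-(1) + (1))/6=0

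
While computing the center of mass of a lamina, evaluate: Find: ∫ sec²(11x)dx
Since d/dx[tan(11x)] = 11sec²(11x), integral = tan(11x)/11+C

Answer: (1/11)tan(11x)+C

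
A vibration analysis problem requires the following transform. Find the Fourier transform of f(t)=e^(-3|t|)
Using the standard pair: F{e^(-a|t|)}=2a/(a^2 + omega^2)
With a=3: F(omega)=6/(9 + omega^2)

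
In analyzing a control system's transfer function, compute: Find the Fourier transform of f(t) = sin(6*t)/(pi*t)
sin(W * t)/(pi * t)=(W/pi) * sinc(W * t/pi) is the impulse response of the ideal low-pass filter with cutoff W (here W=6).
Its Fourier transform is a rectangular function:
F(omega)=1 for |omega| < 6, 0 otherwise

Answer: rect(omega/12) [i.e., 1 for |omega| < 6, 0 otherwise]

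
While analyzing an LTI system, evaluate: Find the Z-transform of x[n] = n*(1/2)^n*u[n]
Using the property Z{n*a^n*u[n]}=az/(z-a)^2
With a=1/2: X(z)=(1/2)z/(z - 1/2)^2, |z| > 1/2

Answer: (1/2)z/(z - 1/2)^2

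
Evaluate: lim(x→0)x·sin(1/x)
Squeeze theorem: -|x| ≤ x·sin(1/x) ≤ |x|
Since x → 0 as x → 0, by squeeze theorem the limit is 0

Answer: 0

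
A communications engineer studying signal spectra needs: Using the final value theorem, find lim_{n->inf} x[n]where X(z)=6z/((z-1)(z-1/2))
Final value theorem: lim x[n]=lim_{z->1} (z-1) * X(z)
(z-1) * X(z)=6z/(z-1/2)
As z->1: 6/(1-1/2)=6/(1/2)=12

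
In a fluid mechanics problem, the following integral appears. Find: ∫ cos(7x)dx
Using substitution u=7x: ∫ cos(u) du/7=sin(u)/7 + C

Answer: (1/7)sin(7x) + C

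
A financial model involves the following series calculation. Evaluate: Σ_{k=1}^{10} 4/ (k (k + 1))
Partial fractions: 4/(k(k + 1)) = 4/k - 4/(k + 1)
Telescoping sum: 4(1 - 1/11) = 4·10/11

Answer: 40/11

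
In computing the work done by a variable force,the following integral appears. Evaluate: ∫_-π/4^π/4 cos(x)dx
Antiderivative: sin(x)
Evaluate at bounds: [sin(1·π/4)/1] - [sin(1·-π/4)/1]
= ((√2/2) - (-√2/2))/1 = √2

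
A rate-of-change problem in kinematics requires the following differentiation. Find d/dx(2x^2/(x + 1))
Quotient rule: (f/g)' = (f'g - fg')/g²
f = 2x^2, f' = 4x
g = x + 1, g' = 1

Answer: (4x·(x + 1) - 2x^2)/(x + 1)²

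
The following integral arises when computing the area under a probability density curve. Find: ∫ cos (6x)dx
Using substitution u = 6x: ∫ cos(u) du/6 = sin(u)/6 + C

Answer: (1/6)sin(6x) + C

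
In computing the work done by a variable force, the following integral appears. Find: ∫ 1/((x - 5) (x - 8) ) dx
Partial fractions: 1/((x-5)(x-8)) = A/(x-5)+B/(x-8)
A = -1/3, B = 1/3
∫ [-1/3· 1/(x-5)+1/3· 1/(x-8)] dx
= (1/3)[ln|x-8| - ln|x-5|]+C

Answer: (1/3)·ln|(x-8)/(x-5)|+C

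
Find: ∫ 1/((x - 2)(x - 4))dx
Partial fractions: 1/((x-2)(x-4))=A/(x-2) + B/(x-4)
A=-1/2, B=1/2
∫ [-1/2· 1/(x-2) + 1/2· 1/(x-4)] dx
=(1/2)[ln|x-4| - ln|x-2|] + C

Answer: (1/2)·ln|(x-4)/(x-2)| + C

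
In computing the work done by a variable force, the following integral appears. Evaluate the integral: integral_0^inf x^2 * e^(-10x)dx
This is a Gamma integral. Substitute u=10x (du=10 dx):
integral_0^inf x^2 * e^(-10x) dx=(1/10^3) integral_0^inf u^2 * e^(-u) du
=Gamma(3)/10^3=2!/10^3=2/1000

Answer: 1/500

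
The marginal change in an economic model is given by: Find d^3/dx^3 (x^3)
Apply power rule 3 times:
d^1: 3x^2
d^2: 6x
d^3: 6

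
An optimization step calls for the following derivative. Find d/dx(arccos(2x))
d/dx[arccos(u)] = -u'/√(1-u²), u = 2x, u' = 2

Answer: -2/√(1-4x²)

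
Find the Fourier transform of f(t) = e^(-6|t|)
Using the standard pair: F{e^(-a|t|)}=2a/(a^2+omega^2)
With a=6: F(omega)=12/(36+omega^2)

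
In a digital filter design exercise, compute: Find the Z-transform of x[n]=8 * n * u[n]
Z{n * u[n]} = z/(z-1)^2
By linearity: Z{8 * n * u[n]} = 8z/(z-1)^2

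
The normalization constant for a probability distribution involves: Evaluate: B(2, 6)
B(x,y)=Γ(x)Γ(y)/Γ(x + y)=(x-1)!(y-1)!/(x + y-1)!
B(2,6)=1!·5!/7!=1/42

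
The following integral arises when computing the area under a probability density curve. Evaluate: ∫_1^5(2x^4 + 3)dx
Step 1: Find antiderivative F(x) = (2/5)x^5 + 3x
Step 2: F(5) - F(1) = 1265 - (17/5) = 6308/5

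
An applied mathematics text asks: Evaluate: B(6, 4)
B(x,y)=Γ(x)Γ(y)/Γ(x + y)=(x-1)!(y-1)!/(x + y-1)!
B(6,4)=5!·3!/9!=1/504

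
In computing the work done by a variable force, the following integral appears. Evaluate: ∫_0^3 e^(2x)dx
Antiderivative: (1/2)e^(2x)
Evaluate: (1/2)(e^6 - 1)

Answer: (e^6 - 1)/2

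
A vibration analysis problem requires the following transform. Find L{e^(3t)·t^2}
First shifting: L{e^(at)f(t)}=F(s-a)
L{t^2}=2/s^3
Shift s → s-3: 2/(s-3)^3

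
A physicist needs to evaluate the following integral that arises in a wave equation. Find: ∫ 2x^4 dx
Using power rule: ∫ 2x^4 dx = 2/5 x^5+C = (2/5)x^5+C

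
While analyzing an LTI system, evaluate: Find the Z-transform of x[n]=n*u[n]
Standard pair: Z{n*u[n]}=z/(z-1)^2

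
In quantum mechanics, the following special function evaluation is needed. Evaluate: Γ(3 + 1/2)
Γ(n+1/2)=(2n)!√π/(4^n·n!)
=720√π/(64·6)=(15/8)·√π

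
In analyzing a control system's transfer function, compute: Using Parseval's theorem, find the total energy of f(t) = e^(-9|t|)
Parseval's theorem: E=integral |f(t)|^2 dt=(1/2pi) integral |F(omega)|^2 domega
E=integral_{-inf}^{inf} e^(-18|t|) dt=2 * integral_0^inf e^(-18t) dt=2/(2 * 9)=1/9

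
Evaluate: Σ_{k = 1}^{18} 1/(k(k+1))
Partial fractions: 1/(k(k + 1))=1/k - 1/(k + 1)
Telescoping sum: 1(1 - 1/19)=1·18/19

Answer: 18/19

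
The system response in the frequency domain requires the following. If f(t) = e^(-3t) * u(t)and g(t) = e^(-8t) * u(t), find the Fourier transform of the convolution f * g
By the convolution theorem: F{f * g} = F(omega) * G(omega)
F(omega) = 1/(3+j * omega), G(omega) = 1/(8+j * omega)
F{f * g} = 1/((3+j * omega)(8+j * omega))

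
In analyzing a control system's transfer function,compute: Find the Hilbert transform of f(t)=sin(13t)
The Hilbert transform shifts each frequency component by -pi/2.
H{sin(wt)}=-cos(wt)
With w=13: H{sin(13t)}=-cos(13t)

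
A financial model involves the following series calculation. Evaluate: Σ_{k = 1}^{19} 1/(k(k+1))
Partial fractions: 1/(k(k + 1)) = 1/k - 1/(k + 1)
Telescoping sum: 1(1 - 1/20) = 1·19/20

Answer: 19/20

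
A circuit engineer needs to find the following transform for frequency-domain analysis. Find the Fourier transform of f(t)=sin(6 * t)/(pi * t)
sin(W * t)/(pi * t) = (W/pi) * sinc(W * t/pi) is the impulse response of the ideal low-pass filter with cutoff W (here W = 6).
Its Fourier transform is a rectangular function:
F(omega) = 1 for |omega| < 6, 0 otherwise

Answer: rect(omega/12) [i.e., 1 for |omega| < 6, 0 otherwise]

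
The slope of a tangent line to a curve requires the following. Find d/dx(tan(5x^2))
Chain rule: d/dx[tan(u)]=sec²(u)·u' where u=5x^2
u'=10x

Answer: 10x·sec²(5x^2)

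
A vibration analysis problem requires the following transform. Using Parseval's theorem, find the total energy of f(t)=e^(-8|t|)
Parseval's theorem: E=integral |f(t)|^2 dt=(1/2pi) integral |F(omega)|^2 domega
E=integral_{-inf}^{inf} e^(-16|t|) dt=2 * integral_0^inf e^(-16t) dt=2/(2 * 8)=1/8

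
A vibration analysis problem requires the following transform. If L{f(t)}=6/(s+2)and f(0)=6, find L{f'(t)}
L{f'(t)} = s·F(s) - f(0) = 6s/(s + 2) - 6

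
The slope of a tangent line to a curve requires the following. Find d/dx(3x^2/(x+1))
Quotient rule: (f/g)' = (f'g - fg')/g²
f = 3x^2, f' = 6x
g = x + 1, g' = 1

Answer: (6x·(x + 1) - 3x^2)/(x + 1)²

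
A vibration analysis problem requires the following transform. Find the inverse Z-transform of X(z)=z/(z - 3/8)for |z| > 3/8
Standard pair: z/(z-a) <-> a^n*u[n] for causal signals
With a = 3/8: x[n] = (3/8)^n*u[n]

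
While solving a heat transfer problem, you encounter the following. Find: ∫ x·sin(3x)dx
By parts: u=x, dv=sin(3x) dx
du=dx, v=-cos(3x)/3
=-x·cos(3x)/3+sin(3x)/3²+C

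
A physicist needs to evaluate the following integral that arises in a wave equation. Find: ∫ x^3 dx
Using power rule: ∫ x^3 dx = 1/4 x^4 + C = (1/4)x^4 + C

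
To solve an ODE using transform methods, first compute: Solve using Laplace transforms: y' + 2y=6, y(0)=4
Take L of both sides: sY(s)-4+2Y(s)=6/s
Y(s)(s+2)=6/s+4
Y(s)=6/(s(s+2))+4/(s+2)
Partial fractions: 6/(s(s+2))=3/s - 3/(s+2)
So Y(s)=3/s+1/(s+2)
Inverse transform (L^(-1){1/s}=1, L^(-1){1/(s+2)}=e^(-2t)):

Answer: y(t)=3+e^(-2t)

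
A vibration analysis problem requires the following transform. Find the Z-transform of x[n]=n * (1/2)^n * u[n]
Using the property Z{n * a^n * u[n]}=az/(z-a)^2
With a=1/2: X(z)=(1/2)z/(z - 1/2)^2, |z| > 1/2

Answer: (1/2)z/(z - 1/2)^2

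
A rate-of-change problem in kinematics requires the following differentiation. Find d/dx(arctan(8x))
d/dx[arctan(u)]=u'/(1+u²), u=8x, u'=8

Answer: 8/(1+64x²)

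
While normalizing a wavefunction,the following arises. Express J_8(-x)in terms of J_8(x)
For integer n: J_n(-x)=(-1)^n J_n(x)
With n=8: J_8(-x)=(-1)^8 J_8(x)=J_8(x)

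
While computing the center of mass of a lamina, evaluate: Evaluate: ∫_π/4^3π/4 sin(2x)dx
Antiderivative: -cos(2x)/2
Evaluate at bounds: [-cos(2·3π/4)/2] - [-cos(2·π/4)/2]
= (-(0)+(0))/2 = 0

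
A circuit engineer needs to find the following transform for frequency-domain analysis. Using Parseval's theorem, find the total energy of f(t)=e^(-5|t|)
Parseval's theorem: E = integral |f(t)|^2 dt = (1/2pi) integral |F(omega)|^2 domega
E = integral_{-inf}^{inf} e^(-10|t|) dt = 2*integral_0^inf e^(-10t) dt = 2/(2*5) = 1/5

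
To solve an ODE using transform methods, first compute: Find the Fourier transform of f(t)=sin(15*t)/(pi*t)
sin(W*t)/(pi*t)=(W/pi)*sinc(W*t/pi) is the impulse response of the ideal low-pass filter with cutoff W (here W=15).
Its Fourier transform is a rectangular function:
F(omega)=1 for |omega| < 15, 0 otherwise

Answer: rect(omega/30) [i.e., 1 for |omega| < 15, 0 otherwise]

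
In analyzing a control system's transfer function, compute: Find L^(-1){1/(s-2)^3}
L^(-1){1/(s-a)^n}=t^(n-1)·e^(at)/(n-1)!
Here a=2, n=3: t^2·e^(2t)/2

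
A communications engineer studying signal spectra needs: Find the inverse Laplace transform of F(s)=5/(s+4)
L^(-1){5/(s-a)} = c·e^(at)
Here a = -4, c = 5

Answer: 5e^(-4t)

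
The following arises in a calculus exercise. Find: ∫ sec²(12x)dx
Since d/dx[tan(12x)] = 12sec²(12x), integral = tan(12x)/12 + C

Answer: (1/12)tan(12x) + C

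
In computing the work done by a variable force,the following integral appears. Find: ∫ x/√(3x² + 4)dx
Let u=3x² + 4, du=6x dx
∫ (1/6)·u^(-1/2) du=√u/3 + C

Answer: √(3x² + 4)/3 + C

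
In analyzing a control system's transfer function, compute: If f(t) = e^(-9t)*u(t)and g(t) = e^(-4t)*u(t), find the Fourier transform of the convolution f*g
By the convolution theorem: F{f*g}=F(omega)*G(omega)
F(omega)=1/(9+j*omega), G(omega)=1/(4+j*omega)
F{f*g}=1/((9+j*omega)(4+j*omega))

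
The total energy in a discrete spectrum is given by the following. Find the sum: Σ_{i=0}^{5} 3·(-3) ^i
Geometric series: S = a(1 - r^n)/(1 - r)
a = 3, r = -3, n = 6
S = 3(1-729)/4 = -546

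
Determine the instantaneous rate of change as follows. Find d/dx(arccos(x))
d/dx[arccos(u)]=-u'/√(1-u²), u=x, u'=1

Answer: -1/√(1-x²)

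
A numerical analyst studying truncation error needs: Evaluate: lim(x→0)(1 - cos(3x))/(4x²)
Using 1-cos(u) ≈ u²/2 for small u:
(1-cos(3x)) ≈ (3x)²/2=9x²/2
So limit=9/(2·4)=9/8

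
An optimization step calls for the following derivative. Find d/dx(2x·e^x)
Product rule: (fg)' = f'g+fg'
f = 2x, f' = 2
g = e^x, g' = e^x

Answer: 2·e^x+2x·e^x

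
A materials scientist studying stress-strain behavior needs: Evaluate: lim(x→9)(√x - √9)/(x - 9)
Multiply by conjugate (√x+√9)/(√x+√9):
= (x - 9)/((x - 9)(√x+√9)) = 1/(√x+√9)
As x → 9: 1/(2√9)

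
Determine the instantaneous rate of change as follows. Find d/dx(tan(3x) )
Chain rule: d/dx[tan(u)] = sec²(u)·u' where u = 3x
u' = 3

Answer: 3·sec²(3x)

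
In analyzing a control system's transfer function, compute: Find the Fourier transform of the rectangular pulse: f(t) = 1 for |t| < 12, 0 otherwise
F(omega) = integral from -12 to 12 of e^(-j * omega * t) dt
= 2 * sin(12 * omega)/omega = 24 * sinc(12 * omega/pi)

Answer: 2 * sin(12 * omega)/omega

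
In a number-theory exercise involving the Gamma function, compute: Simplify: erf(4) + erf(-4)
erf is odd: erf(-4) = -erf(4)
erf(4) + erf(-4) = erf(4) - erf(4) = 0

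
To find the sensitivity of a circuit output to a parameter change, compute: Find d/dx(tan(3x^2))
Chain rule: d/dx[tan(u)]=sec²(u)·u' where u=3x^2
u'=6x

Answer: 6x·sec²(3x^2)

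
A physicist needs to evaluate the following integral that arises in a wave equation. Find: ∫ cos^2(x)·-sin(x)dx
Let u = cos(x), du = -sin(x) dx
∫ u^2 du = u^3/3 + C

Answer: cos^3(x)/3 + C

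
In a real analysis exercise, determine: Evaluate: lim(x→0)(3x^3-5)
Polynomial is continuous, so substitute x = 0:
3·0^3 - 5 = -5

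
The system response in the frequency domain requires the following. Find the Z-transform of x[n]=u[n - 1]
Using the time-shift property: Z{u[n-1]}=z^(-1)*z/(z-1)
=z^(0)/(z-1)

Answer: 1/(z-1)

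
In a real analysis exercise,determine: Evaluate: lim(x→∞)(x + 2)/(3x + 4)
Divide numerator and denominator by x:
lim (1+2/x)/(3+4/x)=1/3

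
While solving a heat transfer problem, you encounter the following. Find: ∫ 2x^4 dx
Using power rule: ∫ 2x^4 dx = 2/5 x^5+C = (2/5)x^5+C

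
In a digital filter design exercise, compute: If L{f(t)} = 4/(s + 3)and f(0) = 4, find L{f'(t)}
L{f'(t)}=s·F(s) - f(0)=4s/(s + 3) - 4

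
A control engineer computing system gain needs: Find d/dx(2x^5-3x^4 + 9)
Power rule: d/dx(ax^n) = n·a·x^(n-1)
Term by term: 10·x^4 - 12·x^3

Answer: 10x^4 - 12x^3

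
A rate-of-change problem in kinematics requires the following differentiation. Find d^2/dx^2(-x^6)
Apply power rule 2 times:
d^1: -6x^5
d^2: -30x^4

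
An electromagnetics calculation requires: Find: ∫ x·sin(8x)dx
By parts: u=x, dv=sin(8x) dx
du=dx, v=-cos(8x)/8
=-x·cos(8x)/8+sin(8x)/8²+C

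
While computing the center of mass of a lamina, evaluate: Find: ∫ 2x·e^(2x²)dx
Let u=2x², du=4x dx
∫ (1/2)e^u du=e^u/2 + C

Answer: e^(2x²)/2 + C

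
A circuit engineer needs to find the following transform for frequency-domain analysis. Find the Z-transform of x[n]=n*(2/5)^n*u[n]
Using the property Z{n*a^n*u[n]} = az/(z-a)^2
With a = 2/5: X(z) = (2/5)z/(z - 2/5)^2, |z| > 2/5

Answer: (2/5)z/(z - 2/5)^2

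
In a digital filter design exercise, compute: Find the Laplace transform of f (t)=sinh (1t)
L{sinh(at)}=a/(s²-a²)
L{sinh(1t)}=1/(s²-1)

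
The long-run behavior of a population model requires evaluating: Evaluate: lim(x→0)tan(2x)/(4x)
tan(u) ≈ u for small u:
tan(2x)/(4x) ≈ 2x/(4x)=2/4

Answer: 1/2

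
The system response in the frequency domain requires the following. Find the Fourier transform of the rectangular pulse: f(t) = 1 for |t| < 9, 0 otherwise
F(omega) = integral from -9 to 9 of e^(-j*omega*t) dt
= 2*sin(9*omega)/omega = 18*sinc(9*omega/pi)

Answer: 2*sin(9*omega)/omega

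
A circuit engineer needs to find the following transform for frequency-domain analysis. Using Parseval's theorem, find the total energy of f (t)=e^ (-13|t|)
Parseval's theorem: E=integral |f(t)|^2 dt=(1/2pi) integral |F(omega)|^2 domega
E=integral_{-inf}^{inf} e^(-26|t|) dt=2 * integral_0^inf e^(-26t) dt=2/(2 * 13)=1/13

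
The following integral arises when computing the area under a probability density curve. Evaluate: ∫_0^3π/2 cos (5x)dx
Antiderivative: sin(5x)/5
Evaluate at bounds: [sin(5·3π/2)/5] - [sin(5·0)/5]
=((-1) - (0))/5=-1/5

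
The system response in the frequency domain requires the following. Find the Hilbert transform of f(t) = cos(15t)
The Hilbert transform shifts each frequency component by -pi/2.
H{cos(wt)} = sin(wt)
With w = 15: H{cos(15t)} = sin(15t)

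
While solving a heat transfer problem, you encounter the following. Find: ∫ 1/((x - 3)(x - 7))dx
Partial fractions: 1/((x-3)(x-7)) = A/(x-3) + B/(x-7)
A = -1/4, B = 1/4
∫ [-1/4· 1/(x-3) + 1/4· 1/(x-7)] dx
= (1/4)[ln|x-7| - ln|x-3|] + C

Answer: (1/4)·ln|(x-7)/(x-3)| + C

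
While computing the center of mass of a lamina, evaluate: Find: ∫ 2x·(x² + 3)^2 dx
Let u = x² + 3, du = 2x dx
∫ u^2 du = u^3/3 + C

Answer: (x² + 3)^3/3 + C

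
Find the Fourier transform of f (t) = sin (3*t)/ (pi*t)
sin(W*t)/(pi*t)=(W/pi)*sinc(W*t/pi) is the impulse response of the ideal low-pass filter with cutoff W (here W=3).
Its Fourier transform is a rectangular function:
F(omega)=1 for |omega| < 3, 0 otherwise

Answer: rect(omega/6) [i.e., 1 for |omega| < 3, 0 otherwise]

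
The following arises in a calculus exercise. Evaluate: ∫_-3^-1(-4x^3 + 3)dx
Step 1: Find antiderivative F(x)=-x^4 + 3x
Step 2: F(-1) - F(-3)=-4 - (-90)=86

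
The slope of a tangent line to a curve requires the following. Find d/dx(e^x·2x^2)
Product rule: (fg)'=f'g + fg'
f=e^x, f'=e^x
g=2x^2, g'=4x

Answer: 2·e^x·x^2 + 4·e^x·x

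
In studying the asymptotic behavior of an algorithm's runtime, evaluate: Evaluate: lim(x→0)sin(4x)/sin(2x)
sin(u) ≈ u for small u:
sin(4x)/sin(2x) ≈ 4x/(2x)=4/2

Answer: 2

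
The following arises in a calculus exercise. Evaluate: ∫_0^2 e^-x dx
Antiderivative: -e^-x
Evaluate: -(e^-2-1)

Answer: (e^-2-1)/(-1)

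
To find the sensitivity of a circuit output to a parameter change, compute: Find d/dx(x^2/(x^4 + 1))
Quotient rule: (f/g)' = (f'g - fg')/g²
f = x^2, f' = 2x
g = x^4 + 1, g' = 4x^3

Answer: (2x·(x^4 + 1) - 4x^5)/(x^4 + 1)²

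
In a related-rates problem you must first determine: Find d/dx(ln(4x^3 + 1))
Chain rule: d/dx[ln(u)] = u'/u where u = 4x^3+1
u' = 12x^2

Answer: (12x^2)/(4x^3+1)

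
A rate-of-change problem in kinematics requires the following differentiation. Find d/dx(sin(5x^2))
Chain rule: d/dx[sin(u)] = cos(u)·u' where u = 5x^2
u' = 10x

Answer: 10x·cos(5x^2)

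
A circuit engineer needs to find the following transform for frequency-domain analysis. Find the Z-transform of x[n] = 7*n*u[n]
Z{n*u[n]} = z/(z-1)^2
By linearity: Z{7*n*u[n]} = 7z/(z-1)^2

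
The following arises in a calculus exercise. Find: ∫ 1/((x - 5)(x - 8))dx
Partial fractions: 1/((x-5)(x-8)) = A/(x-5)+B/(x-8)
A = -1/3, B = 1/3
∫ [-1/3· 1/(x-5)+1/3· 1/(x-8)] dx
= (1/3)[ln|x-8| - ln|x-5|]+C

Answer: (1/3)·ln|(x-8)/(x-5)|+C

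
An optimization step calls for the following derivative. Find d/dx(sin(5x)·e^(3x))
Product rule: (fg)' = f'g+fg'
f = sin(5x), f' = 5·cos(5x)
g = e^(3x), g' = 3·e^(3x)

Answer: 5·cos(5x)·e^(3x)+3·sin(5x)·e^(3x)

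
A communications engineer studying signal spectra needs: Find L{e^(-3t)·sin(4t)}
First shifting: L{e^(at)f(t)} = F(s-a)
L{sin(4t)} = 4/(s²+16)
Shift: 4/((s+3)²+16)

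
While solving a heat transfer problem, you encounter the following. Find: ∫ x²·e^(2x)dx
Integration by parts twice:
First: u=x², dv=e^(2x) dx => x²e^(2x)/2 - (2/2)∫ xe^(2x) dx
Second (∫ xe^(2x) dx): xe^(2x)/2 - e^(2x)/4
Combining: e^(2x)(x²/2 - 2x/4 + 2/8) + C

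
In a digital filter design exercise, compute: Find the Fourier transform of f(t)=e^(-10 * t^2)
The Fourier transform of a Gaussian e^(-a * t^2) is sqrt(pi/a) * e^(-omega^2/(4a)).
With a = 10: F(omega) = sqrt(pi/10) * e^(-omega^2/40)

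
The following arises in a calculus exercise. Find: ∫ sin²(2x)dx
Using identity sin²(u)=(1 - cos(2u))/2:
∫ (1 - cos(4x))/2 dx=x/2 - sin(4x)/8+C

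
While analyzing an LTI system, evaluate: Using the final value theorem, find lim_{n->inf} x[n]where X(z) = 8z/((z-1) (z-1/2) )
Final value theorem: lim x[n] = lim_{z->1} (z-1) * X(z)
(z-1) * X(z) = 8z/(z-1/2)
As z->1: 8/(1-1/2) = 8/(1/2) = 16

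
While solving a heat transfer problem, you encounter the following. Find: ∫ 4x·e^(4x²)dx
Let u=4x², du=8x dx
∫ (1/2)e^u du=e^u/2+C

Answer: e^(4x²)/2+C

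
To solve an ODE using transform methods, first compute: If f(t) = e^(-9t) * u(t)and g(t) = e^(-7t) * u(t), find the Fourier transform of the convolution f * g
By the convolution theorem: F{f*g} = F(omega)*G(omega)
F(omega) = 1/(9 + j*omega), G(omega) = 1/(7 + j*omega)
F{f*g} = 1/((9 + j*omega)(7 + j*omega))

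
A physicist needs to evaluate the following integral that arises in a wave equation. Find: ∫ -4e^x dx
Since d/dx[e^x] = +e^x, we get -4e^x+C

Answer: -4e^x+C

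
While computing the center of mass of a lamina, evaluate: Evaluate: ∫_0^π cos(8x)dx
Antiderivative: sin(8x)/8
Evaluate at bounds: [sin(8·π)/8] - [sin(8·0)/8]
= ((0) - (0))/8 = 0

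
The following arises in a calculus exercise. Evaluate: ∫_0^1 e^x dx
Antiderivative: e^x
Evaluate: (e^1-1)

Answer: e^1-1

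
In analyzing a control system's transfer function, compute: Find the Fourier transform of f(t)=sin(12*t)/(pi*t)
sin(W*t)/(pi*t) = (W/pi)*sinc(W*t/pi) is the impulse response of the ideal low-pass filter with cutoff W (here W = 12).
Its Fourier transform is a rectangular function:
F(omega) = 1 for |omega| < 12, 0 otherwise

Answer: rect(omega/24) [i.e., 1 for |omega| < 12, 0 otherwise]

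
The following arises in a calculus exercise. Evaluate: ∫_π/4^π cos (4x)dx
Antiderivative: sin(4x)/4
Evaluate at bounds: [sin(4·π)/4] - [sin(4·π/4)/4]
=((0) - (0))/4=0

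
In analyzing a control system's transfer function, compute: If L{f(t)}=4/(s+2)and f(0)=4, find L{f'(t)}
L{f'(t)} = s·F(s) - f(0) = 4s/(s+2)-4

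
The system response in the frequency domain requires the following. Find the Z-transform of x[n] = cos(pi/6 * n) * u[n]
Z{cos(w0 * n) * u[n]} = z(z - cos(w0))/(z^2-2z * cos(w0)+1)
With w0 = pi/6: X(z) = z(z - cos(pi/6))/(z^2-2z * cos(pi/6)+1)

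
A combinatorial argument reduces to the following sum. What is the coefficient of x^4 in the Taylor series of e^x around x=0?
Taylor series of e^x = Σ x^n/n!
Coefficient of x^4 = 1/4! = 1/24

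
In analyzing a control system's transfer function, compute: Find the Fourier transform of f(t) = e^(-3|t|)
Using the standard pair: F{e^(-a|t|)}=2a/(a^2+omega^2)
With a=3: F(omega)=6/(9+omega^2)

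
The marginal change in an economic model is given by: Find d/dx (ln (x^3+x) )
Chain rule: d/dx[ln(u)]=u'/u where u=x^3 + x
u'=3x^2 + 1

Answer: (3x^2 + 1)/(x^3 + x)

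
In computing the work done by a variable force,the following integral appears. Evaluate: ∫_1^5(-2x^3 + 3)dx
Step 1: Find antiderivative F(x) = (-1/2)x^4 + 3x
Step 2: F(5) - F(1) = -595/2 - (5/2) = -300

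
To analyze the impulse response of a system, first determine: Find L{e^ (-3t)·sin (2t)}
First shifting: L{e^(at)f(t)}=F(s-a)
L{sin(2t)}=2/(s² + 4)
Shift: 2/((s + 3)² + 4)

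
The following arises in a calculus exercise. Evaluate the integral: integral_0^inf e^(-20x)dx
integral_0^inf e^(-20x) dx = [-1/20*e^(-20x)]_0^inf
= 0 - (-1/20) = 1/20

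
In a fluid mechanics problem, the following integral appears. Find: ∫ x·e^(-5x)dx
Integration by parts: u=x, dv=e^(-5x) dx
du=dx, v=e^(-5x)/(-5)
=x·e^(-5x)/(-5) - ∫ e^(-5x)/(-5) dx
=x·e^(-5x)/(-5) - e^(-5x)/25+C

Answer: e^(-5x)(x/(-5)-1/25)+C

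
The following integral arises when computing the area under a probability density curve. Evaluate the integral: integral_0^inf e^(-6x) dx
integral_0^inf e^(-6x) dx = [-1/6 * e^(-6x)]_0^inf
= 0 - (-1/6) = 1/6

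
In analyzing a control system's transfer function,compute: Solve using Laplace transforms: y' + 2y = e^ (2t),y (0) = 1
Take L: sY - 1+2Y = 1/(s-2)
Y(s+2) = 1/(s-2)+1
Y = 1/((s-2)(s+2))+1/(s+2)
Partial fractions: 1/((s-2)(s+2)) = (1/4)/(s-2) - (1/4)/(s+2)
So Y = (1/4)/(s-2)+(3/4)/(s+2)
Inverse Laplace transform (L^(-1){1/(s-2)} = e^(2t), L^(-1){1/(s+2)} = e^(-2t)):

Answer: y(t) = (1/4)·e^(2t)+(3/4)·e^(-2t)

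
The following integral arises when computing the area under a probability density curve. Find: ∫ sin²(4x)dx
Using identity sin²(u) = (1 - cos(2u))/2:
∫ (1 - cos(8x))/2 dx = x/2 - sin(8x)/16+C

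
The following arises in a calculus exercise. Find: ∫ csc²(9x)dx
Since d/dx[-cot(9x)]=9csc²(9x), integral=-cot(9x)/9 + C

Answer: (-1/9)cot(9x) + C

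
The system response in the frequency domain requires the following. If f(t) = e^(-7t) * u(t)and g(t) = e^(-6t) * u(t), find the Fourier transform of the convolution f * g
By the convolution theorem: F{f * g} = F(omega) * G(omega)
F(omega) = 1/(7+j * omega), G(omega) = 1/(6+j * omega)
F{f * g} = 1/((7+j * omega)(6+j * omega))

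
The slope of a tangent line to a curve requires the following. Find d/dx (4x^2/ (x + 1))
Quotient rule: (f/g)'=(f'g - fg')/g²
f=4x^2, f'=8x
g=x+1, g'=1

Answer: (8x·(x+1)-4x^2)/(x+1)²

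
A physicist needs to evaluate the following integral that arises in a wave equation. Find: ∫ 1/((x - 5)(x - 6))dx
Partial fractions: 1/((x-5)(x-6))=A/(x-5) + B/(x-6)
A=-1, B=1
∫ [-1· 1/(x-5) + 1· 1/(x-6)] dx
=(1)[ln|x-6| - ln|x-5|] + C

Answer: ln|(x-6)/(x-5)| + C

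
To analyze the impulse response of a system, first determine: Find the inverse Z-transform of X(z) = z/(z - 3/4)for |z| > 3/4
Standard pair: z/(z-a) <-> a^n * u[n] for causal signals
With a = 3/4: x[n] = (3/4)^n * u[n]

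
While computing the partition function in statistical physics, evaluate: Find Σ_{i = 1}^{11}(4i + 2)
= 4·Σ i+2·11 = 4·66+22 = 286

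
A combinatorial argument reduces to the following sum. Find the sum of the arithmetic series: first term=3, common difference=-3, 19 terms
Last term: a_n = 3 + (19 - 1)·-3 = -51
Sum = n(a_1 + a_n)/2 = 19(3 + (-51))/2 = -456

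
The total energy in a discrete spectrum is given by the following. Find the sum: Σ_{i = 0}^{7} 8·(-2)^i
Geometric series: S = a(1 - r^n)/(1 - r)
a = 8, r = -2, n = 8
S = 8(1 - 256)/3 = -680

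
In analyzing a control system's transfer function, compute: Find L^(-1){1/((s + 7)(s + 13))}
Partial fractions: 1/((s+7)(s+13)) = A/(s+7)+B/(s+13)
Cover-up: A = 1/(s+13)|_{s = -7} = 1/6; B = 1/(s+7)|_{s = -13} = -1/6
L^(-1) = (1/6)e^(-7t) - (1/6)e^(-13t)

Answer: (1/6)(e^(-7t) - e^(-13t))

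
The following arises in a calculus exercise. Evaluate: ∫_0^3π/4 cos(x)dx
Antiderivative: sin(x)
Evaluate at bounds: [sin(1·3π/4)/1] - [sin(1·0)/1]
= ((√2/2) - (0))/1 = √2/2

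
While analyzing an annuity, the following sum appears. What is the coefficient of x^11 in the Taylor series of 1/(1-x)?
1/(1-x) = Σ x^n for |x|<1
All coefficients are 1

Answer: 1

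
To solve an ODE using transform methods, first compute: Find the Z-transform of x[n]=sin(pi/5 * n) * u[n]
Z{sin(w0 * n) * u[n]} = z * sin(w0)/(z^2 - 2z * cos(w0) + 1)
With w0 = pi/5: X(z) = z * sin(pi/5)/(z^2 - 2z * cos(pi/5) + 1)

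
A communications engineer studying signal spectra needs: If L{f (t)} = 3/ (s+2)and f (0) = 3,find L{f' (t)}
L{f'(t)}=s·F(s) - f(0)=3s/(s + 2) - 3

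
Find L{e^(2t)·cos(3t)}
First shifting: L{e^(at)f(t)} = F(s-a)
L{cos(3t)} = s/(s²+9)
Shift: (s-2)/((s-2)²+9)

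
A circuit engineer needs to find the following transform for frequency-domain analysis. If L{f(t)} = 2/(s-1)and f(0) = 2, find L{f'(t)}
L{f'(t)} = s·F(s) - f(0) = 2s/(s-1) - 2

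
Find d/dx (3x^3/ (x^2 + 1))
Quotient rule: (f/g)' = (f'g - fg')/g²
f = 3x^3, f' = 9x^2
g = x^2 + 1, g' = 2x

Answer: (9x^2·(x^2 + 1) - 6x^4)/(x^2 + 1)²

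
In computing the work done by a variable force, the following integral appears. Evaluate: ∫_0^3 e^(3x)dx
Antiderivative: (1/3)e^(3x)
Evaluate: (1/3)(e^9 - 1)

Answer: (e^9 - 1)/3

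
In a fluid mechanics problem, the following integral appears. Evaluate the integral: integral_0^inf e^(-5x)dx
integral_0^inf e^(-5x) dx=[-1/5 * e^(-5x)]_0^inf
=0 - (-1/5)=1/5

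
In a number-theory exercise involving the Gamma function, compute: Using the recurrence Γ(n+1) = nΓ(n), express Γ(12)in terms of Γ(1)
Γ(12)=11Γ(11)=11·10Γ(10)=...=11!·Γ(1)=39916800·Γ(1)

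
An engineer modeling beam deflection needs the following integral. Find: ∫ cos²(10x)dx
Using identity cos²(u) = (1 + cos(2u))/2:
∫ (1 + cos(20x))/2 dx = x/2 + sin(20x)/40 + C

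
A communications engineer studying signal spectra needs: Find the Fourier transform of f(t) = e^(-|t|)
Using the standard pair: F{e^(-a|t|)}=2a/(a^2 + omega^2)
With a=1: F(omega)=2/(1 + omega^2)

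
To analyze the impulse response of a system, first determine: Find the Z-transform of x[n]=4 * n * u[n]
Z{n * u[n]} = z/(z-1)^2
By linearity: Z{4 * n * u[n]} = 4z/(z-1)^2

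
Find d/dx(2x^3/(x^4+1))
Quotient rule: (f/g)' = (f'g - fg')/g²
f = 2x^3, f' = 6x^2
g = x^4+1, g' = 4x^3

Answer: (6x^2·(x^4+1)-8x^6)/(x^4+1)²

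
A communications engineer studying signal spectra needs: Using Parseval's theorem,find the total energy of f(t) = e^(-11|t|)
Parseval's theorem: E = integral |f(t)|^2 dt = (1/2pi) integral |F(omega)|^2 domega
E = integral_{-inf}^{inf} e^(-22|t|) dt = 2 * integral_0^inf e^(-22t) dt = 2/(2 * 11) = 1/11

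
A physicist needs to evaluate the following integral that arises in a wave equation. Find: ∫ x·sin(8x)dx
By parts: u=x, dv=sin(8x) dx
du=dx, v=-cos(8x)/8
=-x·cos(8x)/8+sin(8x)/8²+C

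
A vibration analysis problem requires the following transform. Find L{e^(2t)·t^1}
First shifting: L{e^(at)f(t)}=F(s-a)
L{t^1}=1/s^2
Shift s → s-2: 1/(s-2)^2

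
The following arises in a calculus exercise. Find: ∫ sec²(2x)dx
Since d/dx[tan(2x)] = 2sec²(2x), integral = tan(2x)/2+C

Answer: (1/2)tan(2x)+C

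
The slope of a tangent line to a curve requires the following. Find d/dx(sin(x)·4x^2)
Product rule: (fg)' = f'g+fg'
f = sin(x), f' = cos(x)
g = 4x^2, g' = 8x

Answer: 4·cos(x)·x^2+8·sin(x)·x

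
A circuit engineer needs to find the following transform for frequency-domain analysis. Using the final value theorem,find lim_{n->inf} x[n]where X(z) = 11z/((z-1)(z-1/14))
Final value theorem: lim x[n]=lim_{z->1} (z-1) * X(z)
(z-1) * X(z)=11z/(z-1/14)
As z->1: 11/(1-1/14)=11/(13/14)=154/13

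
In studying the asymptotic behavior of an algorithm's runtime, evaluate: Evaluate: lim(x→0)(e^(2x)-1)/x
L'Hôpital (0/0): lim 2e^(2x)/1=2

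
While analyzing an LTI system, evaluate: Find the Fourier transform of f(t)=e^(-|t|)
Using the standard pair: F{e^(-a|t|)}=2a/(a^2+omega^2)
With a=1: F(omega)=2/(1+omega^2)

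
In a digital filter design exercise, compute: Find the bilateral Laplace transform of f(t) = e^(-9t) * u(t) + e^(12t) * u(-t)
For e^(-9t) * u(t): L=1/(s+9), Re(s) > -9
For e^(12t) * u(-t): L=-1/(s-12), Re(s) < 12
Combined: F(s)=1/(s+9)-1/(s-12), -9 < Re(s) < 12

Answer: 1/(s+9)-1/(s-12), ROC: -9 < Re(s) < 12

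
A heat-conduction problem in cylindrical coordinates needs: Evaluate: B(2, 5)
B(x,y) = Γ(x)Γ(y)/Γ(x+y) = (x-1)!(y-1)!/(x+y-1)!
B(2,5) = 1!·4!/6! = 1/30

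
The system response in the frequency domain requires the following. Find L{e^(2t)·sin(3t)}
First shifting: L{e^(at)f(t)}=F(s-a)
L{sin(3t)}=3/(s²+9)
Shift: 3/((s-2)²+9)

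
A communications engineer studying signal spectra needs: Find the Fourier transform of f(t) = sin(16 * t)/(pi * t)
sin(W*t)/(pi*t) = (W/pi)*sinc(W*t/pi) is the impulse response of the ideal low-pass filter with cutoff W (here W = 16).
Its Fourier transform is a rectangular function:
F(omega) = 1 for |omega| < 16, 0 otherwise

Answer: rect(omega/32) [i.e., 1 for |omega| < 16, 0 otherwise]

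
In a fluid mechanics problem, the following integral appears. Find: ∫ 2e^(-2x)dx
Since d/dx[e^(-2x)] = -2e^(-2x), we get -1 e^(-2x)+C

Answer: -e^(-2x)+C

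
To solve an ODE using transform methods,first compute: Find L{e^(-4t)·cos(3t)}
First shifting: L{e^(at)f(t)}=F(s-a)
L{cos(3t)}=s/(s²+9)
Shift: (s+4)/((s+4)²+9)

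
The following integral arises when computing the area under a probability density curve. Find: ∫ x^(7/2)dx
Power rule: ∫ x^(7/2) dx=x^(9/2)/(9/2) + C

Answer: (2/9)·x^(9/2) + C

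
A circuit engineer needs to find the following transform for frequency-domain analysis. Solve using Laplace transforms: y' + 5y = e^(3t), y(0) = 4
Take L: sY - 4+5Y = 1/(s-3)
Y(s+5) = 1/(s-3)+4
Y = 1/((s-3)(s+5))+4/(s+5)
Partial fractions: 1/((s-3)(s+5)) = (1/8)/(s-3) - (1/8)/(s+5)
So Y = (1/8)/(s-3)+(31/8)/(s+5)
Inverse Laplace transform (L^(-1){1/(s-3)} = e^(3t), L^(-1){1/(s+5)} = e^(-5t)):

Answer: y(t) = (1/8)·e^(3t)+(31/8)·e^(-5t)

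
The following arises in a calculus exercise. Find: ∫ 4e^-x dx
Since d/dx[e^-x]=- e^-x, we get -4e^-x+C

Answer: -4e^-x+C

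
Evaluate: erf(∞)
erf(∞) = 1 (the error function converges to 1)

Answer: 1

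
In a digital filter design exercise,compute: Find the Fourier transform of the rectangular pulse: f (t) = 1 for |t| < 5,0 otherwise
F(omega)=integral from -5 to 5 of e^(-j * omega * t) dt
=2 * sin(5 * omega)/omega=10 * sinc(5 * omega/pi)

Answer: 2 * sin(5 * omega)/omega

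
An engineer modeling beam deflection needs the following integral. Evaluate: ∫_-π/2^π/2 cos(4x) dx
Antiderivative: sin(4x)/4
Evaluate at bounds: [sin(4·π/2)/4] - [sin(4·-π/2)/4]
= ((0) - (0))/4 = 0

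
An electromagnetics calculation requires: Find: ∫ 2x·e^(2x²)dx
Let u = 2x², du = 4x dx
∫ (1/2)e^u du = e^u/2+C

Answer: e^(2x²)/2+C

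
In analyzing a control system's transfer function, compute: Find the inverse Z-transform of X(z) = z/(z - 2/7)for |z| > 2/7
Standard pair: z/(z-a) <-> a^n * u[n] for causal signals
With a=2/7: x[n]=(2/7)^n * u[n]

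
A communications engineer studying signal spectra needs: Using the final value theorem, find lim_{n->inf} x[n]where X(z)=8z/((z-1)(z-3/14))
Final value theorem: lim x[n] = lim_{z->1} (z-1) * X(z)
(z-1) * X(z) = 8z/(z-3/14)
As z->1: 8/(1-3/14) = 8/(11/14) = 112/11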